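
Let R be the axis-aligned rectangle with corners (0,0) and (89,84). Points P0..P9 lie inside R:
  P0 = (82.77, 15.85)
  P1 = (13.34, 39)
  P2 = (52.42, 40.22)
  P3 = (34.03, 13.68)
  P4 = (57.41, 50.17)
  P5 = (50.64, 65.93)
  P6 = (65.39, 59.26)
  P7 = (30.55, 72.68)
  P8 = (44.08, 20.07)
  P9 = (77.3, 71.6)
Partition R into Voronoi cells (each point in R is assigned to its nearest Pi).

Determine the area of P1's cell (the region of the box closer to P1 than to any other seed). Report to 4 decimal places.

1. box [0,89]×[0,84]: [(0, 0) (89, 0) (89, 84) (0, 84)]
2. ⊥bis P1·P0 via (48.055,27.425): [(0, 0) (38.9107, 0) (66.9188, 84) (0, 84)]  |A|=4444.8376
3. ⊥bis P1·P2 via (32.88,39.61): [(0, 0) (34.1165, 0) (31.4942, 84) (0, 84)]  |A|=2755.6527
4. ⊥bis P1·P3 via (23.685,26.34): [(0, 6.986) (33.0552, 33.9968) (31.4942, 84) (0, 84)]  |A|=2060.2637
5. ⊥bis P1·P4 via (35.375,44.585): [(0, 6.986) (33.0552, 33.9968) (32.3524, 56.5103) (25.3849, 84) (0, 84)]  |A|=1976.2913
6. ⊥bis P1·P5 via (31.99,52.465): [(0, 6.986) (33.0552, 33.9968) (32.5008, 51.7575) (9.2222, 84) (0, 84)]  |A|=1701.2117
7. ⊥bis P1·P6 via (39.365,49.13): [(0, 6.986) (33.0552, 33.9968) (32.5008, 51.7575) (9.2222, 84) (0, 84)]  |A|=1701.2117
8. ⊥bis P1·P7 via (21.945,55.84): [(0, 67.0536) (0, 6.986) (33.0552, 33.9968) (32.5424, 50.4249)]  |A|=1255.8141
9. ⊥bis P1·P8 via (28.71,29.535): [(0, 67.0536) (0, 6.986) (29.8394, 31.369) (32.9782, 36.466) (32.5424, 50.4249)]  |A|=1251.7427
10. ⊥bis P1·P9 via (45.32,55.3): [(0, 67.0536) (0, 6.986) (29.8394, 31.369) (32.9782, 36.466) (32.5424, 50.4249)]  |A|=1251.7427
11. canonical 5-gon: [(0, 67.0536) (0, 6.986) (29.8394, 31.369) (32.9782, 36.466) (32.5424, 50.4249)]
12. shoelace: 1251.7427

Area of P1's cell: 1251.7427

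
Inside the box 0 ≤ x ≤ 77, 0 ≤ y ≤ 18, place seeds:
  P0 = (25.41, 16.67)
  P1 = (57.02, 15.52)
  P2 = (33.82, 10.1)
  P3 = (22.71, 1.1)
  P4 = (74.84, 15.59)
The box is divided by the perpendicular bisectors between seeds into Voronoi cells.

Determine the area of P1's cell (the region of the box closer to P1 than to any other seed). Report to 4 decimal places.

1. box [0,77]×[0,18]: [(0, 0) (77, 0) (77, 18) (0, 18)]
2. ⊥bis P1·P0 via (41.215,16.095): [(40.6294, 0) (77, 0) (77, 18) (41.2843, 18)]  |A|=648.7762
3. ⊥bis P1·P2 via (45.42,12.81): [(48.4127, 0) (77, 0) (77, 18) (44.2075, 18)]  |A|=552.4183
4. ⊥bis P1·P3 via (39.865,8.31): [(48.4127, 0) (77, 0) (77, 18) (44.2075, 18)]  |A|=552.4183
5. ⊥bis P1·P4 via (65.93,15.555): [(48.4127, 0) (65.9911, 0) (65.9204, 18) (44.2075, 18)]  |A|=353.6218
6. canonical 4-gon: [(48.4127, 0) (65.9911, 0) (65.9204, 18) (44.2075, 18)]
7. shoelace: 353.6218

Area of P1's cell: 353.6218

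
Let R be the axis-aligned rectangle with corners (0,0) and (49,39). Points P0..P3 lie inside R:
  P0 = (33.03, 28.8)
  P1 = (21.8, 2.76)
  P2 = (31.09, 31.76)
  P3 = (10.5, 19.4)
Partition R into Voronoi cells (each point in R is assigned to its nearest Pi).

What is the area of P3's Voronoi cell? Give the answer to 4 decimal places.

1. box [0,49]×[0,39]: [(0, 0) (49, 0) (49, 39) (0, 39)]
2. ⊥bis P3·P0 via (21.765,24.1): [(0, 0) (31.82, 0) (15.5484, 39) (0, 39)]  |A|=923.6845
3. ⊥bis P3·P1 via (16.15,11.08): [(0, 0.1128) (24.7583, 16.9257) (15.5484, 39) (0, 39)]  |A|=652.9998
4. ⊥bis P3·P2 via (20.795,25.58): [(0, 0.1128) (24.7583, 16.9257) (21.9509, 23.6544) (12.7391, 39) (0, 39)]  |A|=631.4446
5. canonical 5-gon: [(0, 0.1128) (24.7583, 16.9257) (21.9509, 23.6544) (12.7391, 39) (0, 39)]
6. shoelace: 631.4446

Area of P3's cell: 631.4446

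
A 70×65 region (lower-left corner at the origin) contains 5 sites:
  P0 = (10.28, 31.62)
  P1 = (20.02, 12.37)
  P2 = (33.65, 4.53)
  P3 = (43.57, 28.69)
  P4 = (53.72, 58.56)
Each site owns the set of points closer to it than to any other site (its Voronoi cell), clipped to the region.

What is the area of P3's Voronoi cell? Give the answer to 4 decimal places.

1. box [0,70]×[0,65]: [(0, 0) (70, 0) (70, 65) (0, 65)]
2. ⊥bis P3·P0 via (26.925,30.155): [(24.2709, 0) (70, 0) (70, 65) (29.9919, 65)]  |A|=2786.4594
3. ⊥bis P3·P1 via (31.795,20.53): [(26.7221, 27.8502) (46.0222, 0) (70, 0) (70, 65) (29.9919, 65)]  |A|=2483.5712
4. ⊥bis P3·P2 via (38.61,16.61): [(26.7221, 27.8502) (32.8816, 18.9621) (70, 3.7214) (70, 65) (29.9919, 65)]  |A|=2187.1704
5. ⊥bis P3·P4 via (48.645,43.625): [(28.7069, 50.4001) (26.7221, 27.8502) (32.8816, 18.9621) (70, 3.7214) (70, 36.3684)]  |A|=1303.9695
6. canonical 5-gon: [(28.7069, 50.4001) (26.7221, 27.8502) (32.8816, 18.9621) (70, 3.7214) (70, 36.3684)]
7. shoelace: 1303.9695

Area of P3's cell: 1303.9695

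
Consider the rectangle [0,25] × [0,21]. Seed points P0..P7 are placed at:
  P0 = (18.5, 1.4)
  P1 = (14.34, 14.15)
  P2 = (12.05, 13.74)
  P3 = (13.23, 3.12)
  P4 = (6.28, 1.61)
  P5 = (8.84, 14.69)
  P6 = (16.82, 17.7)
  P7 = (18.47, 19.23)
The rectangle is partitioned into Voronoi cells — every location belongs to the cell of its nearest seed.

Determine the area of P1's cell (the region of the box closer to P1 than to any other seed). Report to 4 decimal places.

Area of P1's cell: 51.9220

1. box [0,25]×[0,21]: [(0, 0) (25, 0) (25, 21) (0, 21)]
2. ⊥bis P1·P0 via (16.42,7.775): [(0, 2.4176) (25, 10.5744) (25, 21) (0, 21)]  |A|=362.5999
3. ⊥bis P1·P2 via (13.195,13.945): [(14.4167, 7.1214) (25, 10.5744) (25, 21) (11.9319, 21)]  |A|=145.8522
4. ⊥bis P1·P3 via (13.785,8.635): [(14.1523, 8.598) (17.8133, 8.2296) (25, 10.5744) (25, 21) (11.9319, 21)]  |A|=143.1979
5. ⊥bis P1·P4 via (10.31,7.88): [(14.1523, 8.598) (17.8133, 8.2296) (25, 10.5744) (25, 21) (11.9319, 21)]  |A|=143.1979
6. ⊥bis P1·P5 via (11.59,14.42): [(12.1283, 19.9028) (14.1523, 8.598) (17.8133, 8.2296) (25, 10.5744) (25, 21) (12.236, 21)]  |A|=143.0311
7. ⊥bis P1·P6 via (15.58,15.925): [(12.4489, 18.1124) (14.1523, 8.598) (17.8133, 8.2296) (23.7997, 10.1828)]  |A|=51.922
8. ⊥bis P1·P7 via (16.405,16.69): [(12.4489, 18.1124) (14.1523, 8.598) (17.8133, 8.2296) (23.7997, 10.1828)]  |A|=51.922
9. canonical 4-gon: [(12.4489, 18.1124) (14.1523, 8.598) (17.8133, 8.2296) (23.7997, 10.1828)]
10. shoelace: 51.922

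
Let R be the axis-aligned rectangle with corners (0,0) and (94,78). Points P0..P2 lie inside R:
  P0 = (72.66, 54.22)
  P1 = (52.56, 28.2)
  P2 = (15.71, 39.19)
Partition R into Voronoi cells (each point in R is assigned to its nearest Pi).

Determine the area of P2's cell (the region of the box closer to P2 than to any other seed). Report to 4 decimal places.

Area of P2's cell: 2669.8870

1. box [0,94]×[0,78]: [(0, 0) (94, 0) (94, 78) (0, 78)]
2. ⊥bis P2·P0 via (44.185,46.705): [(0, 0) (56.5112, 0) (35.9258, 78) (0, 78)]  |A|=3605.0407
3. ⊥bis P2·P1 via (34.135,33.695): [(0, 0) (24.0859, 0) (41.2884, 57.6806) (35.9258, 78) (0, 78)]  |A|=2669.887
4. canonical 5-gon: [(0, 0) (24.0859, 0) (41.2884, 57.6806) (35.9258, 78) (0, 78)]
5. shoelace: 2669.887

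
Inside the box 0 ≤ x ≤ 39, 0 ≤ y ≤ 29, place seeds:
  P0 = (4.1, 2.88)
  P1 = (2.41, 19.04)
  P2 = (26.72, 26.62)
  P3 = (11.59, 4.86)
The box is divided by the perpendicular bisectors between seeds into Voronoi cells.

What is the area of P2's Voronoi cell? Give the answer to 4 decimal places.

Area of P2's cell: 456.5087

1. box [0,39]×[0,29]: [(0, 0) (39, 0) (39, 29) (0, 29)]
2. ⊥bis P2·P0 via (15.41,14.75): [(30.8903, 0) (39, 0) (39, 29) (0.4544, 29)]  |A|=676.501
3. ⊥bis P2·P1 via (14.565,22.83): [(17.7921, 12.4803) (30.8903, 0) (39, 0) (39, 29) (12.6412, 29)]  |A|=575.8403
4. ⊥bis P2·P3 via (19.155,15.74): [(16.1171, 17.8523) (39, 1.9415) (39, 29) (12.6412, 29)]  |A|=456.5087
5. canonical 4-gon: [(16.1171, 17.8523) (39, 1.9415) (39, 29) (12.6412, 29)]
6. shoelace: 456.5087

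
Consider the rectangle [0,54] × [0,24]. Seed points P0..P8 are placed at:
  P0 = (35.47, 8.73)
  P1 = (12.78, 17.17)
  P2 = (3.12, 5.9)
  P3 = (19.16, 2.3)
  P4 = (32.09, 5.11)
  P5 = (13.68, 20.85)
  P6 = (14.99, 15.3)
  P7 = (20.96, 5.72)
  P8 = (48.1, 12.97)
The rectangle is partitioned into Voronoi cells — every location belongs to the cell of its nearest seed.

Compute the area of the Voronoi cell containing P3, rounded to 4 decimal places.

1. box [0,54]×[0,24]: [(0, 0) (54, 0) (54, 24) (0, 24)]
2. ⊥bis P3·P0 via (27.315,5.515): [(0, 0) (29.4892, 0) (20.0275, 24) (0, 24)]  |A|=594.201
3. ⊥bis P3·P1 via (15.97,9.735): [(0, 2.883) (0, 0) (29.4892, 0) (24.2507, 13.2878)]  |A|=230.8817
4. ⊥bis P3·P2 via (11.14,4.1): [(12.0248, 8.0423) (10.2198, 0) (29.4892, 0) (24.2507, 13.2878)]  |A|=172.4523
5. ⊥bis P3·P4 via (25.625,3.705): [(23.6028, 13.0099) (12.0248, 8.0423) (10.2198, 0) (26.4302, 0)]  |A|=147.5213
6. ⊥bis P3·P5 via (16.42,11.575): [(23.6028, 13.0099) (12.0248, 8.0423) (10.2198, 0) (26.4302, 0)]  |A|=147.5213
7. ⊥bis P3·P6 via (17.075,8.8): [(24.0327, 11.0318) (11.8163, 7.1132) (10.2198, 0) (26.4302, 0)]  |A|=129.7357
8. ⊥bis P3·P7 via (20.06,4.01): [(26.2689, 0.7422) (13.275, 7.5811) (11.8163, 7.1132) (10.2198, 0) (26.4302, 0)]  |A|=70.5308
9. ⊥bis P3·P8 via (33.63,7.635): [(26.2689, 0.7422) (13.275, 7.5811) (11.8163, 7.1132) (10.2198, 0) (26.4302, 0)]  |A|=70.5308
10. canonical 5-gon: [(26.2689, 0.7422) (13.275, 7.5811) (11.8163, 7.1132) (10.2198, 0) (26.4302, 0)]
11. shoelace: 70.5308

Area of P3's cell: 70.5308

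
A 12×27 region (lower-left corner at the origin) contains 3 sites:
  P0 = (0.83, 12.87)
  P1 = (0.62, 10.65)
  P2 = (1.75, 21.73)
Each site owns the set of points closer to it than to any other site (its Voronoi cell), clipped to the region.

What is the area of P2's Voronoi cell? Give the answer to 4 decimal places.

Area of P2's cell: 122.2689

1. box [0,12]×[0,27]: [(0, 0) (12, 0) (12, 27) (0, 27)]
2. ⊥bis P2·P0 via (1.29,17.3): [(0, 17.434) (12, 16.1879) (12, 27) (0, 27)]  |A|=122.2689
3. ⊥bis P2·P1 via (1.185,16.19): [(0, 17.434) (12, 16.1879) (12, 27) (0, 27)]  |A|=122.2689
4. canonical 4-gon: [(0, 17.434) (12, 16.1879) (12, 27) (0, 27)]
5. shoelace: 122.2689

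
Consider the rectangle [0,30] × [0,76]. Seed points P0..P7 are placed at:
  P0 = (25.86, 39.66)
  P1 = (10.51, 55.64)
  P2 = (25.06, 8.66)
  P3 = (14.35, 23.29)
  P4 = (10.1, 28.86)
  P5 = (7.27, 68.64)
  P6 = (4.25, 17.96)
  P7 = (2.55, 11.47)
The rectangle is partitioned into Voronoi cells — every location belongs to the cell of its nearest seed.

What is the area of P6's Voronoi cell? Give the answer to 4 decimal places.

Area of P6's cell: 112.5350

1. box [0,30]×[0,76]: [(0, 0) (30, 0) (30, 76) (0, 76)]
2. ⊥bis P6·P0 via (15.055,28.81): [(0, 43.8026) (0, 0) (30, 0) (30, 13.927)]  |A|=865.9432
3. ⊥bis P6·P1 via (7.38,36.8): [(6.962, 36.8694) (0, 38.0261) (0, 0) (30, 0) (30, 13.927)]  |A|=845.8353
4. ⊥bis P6·P2 via (14.655,13.31): [(19.5718, 24.312) (6.962, 36.8694) (0, 38.0261) (0, 0) (8.7068, 0)]  |A|=514.3782
5. ⊥bis P6·P3 via (9.3,20.625): [(13.9696, 11.7764) (0.1283, 38.0048) (0, 38.0261) (0, 0) (8.7068, 0)]  |A|=318.407
6. ⊥bis P6·P4 via (7.175,23.41): [(13.9696, 11.7764) (8.0892, 22.9193) (0, 27.2608) (0, 0) (8.7068, 0)]  |A|=273.9828
7. ⊥bis P6·P5 via (5.76,43.3): [(13.9696, 11.7764) (8.0892, 22.9193) (0, 27.2608) (0, 0) (8.7068, 0)]  |A|=273.9828
8. ⊥bis P6·P7 via (3.4,14.715): [(13.8655, 11.9736) (8.0892, 22.9193) (0, 27.2608) (0, 15.6056)]  |A|=112.535
9. canonical 4-gon: [(13.8655, 11.9736) (8.0892, 22.9193) (0, 27.2608) (0, 15.6056)]
10. shoelace: 112.535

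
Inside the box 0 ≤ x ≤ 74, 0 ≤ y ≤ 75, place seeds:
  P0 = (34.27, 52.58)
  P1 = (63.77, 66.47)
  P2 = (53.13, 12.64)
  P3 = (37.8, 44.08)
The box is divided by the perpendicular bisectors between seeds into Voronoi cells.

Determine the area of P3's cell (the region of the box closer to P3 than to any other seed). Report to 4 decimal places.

1. box [0,74]×[0,75]: [(0, 0) (74, 0) (74, 75) (0, 75)]
2. ⊥bis P3·P0 via (36.035,48.33): [(0, 33.3649) (0, 0) (74, 0) (74, 64.0966)]  |A|=3606.0762
3. ⊥bis P3·P1 via (50.785,55.275): [(51.3052, 54.6716) (0, 33.3649) (0, 0) (74, 0) (74, 28.3481)]  |A|=3200.423
4. ⊥bis P3·P2 via (45.465,28.36): [(65.5475, 38.1521) (51.3052, 54.6716) (0, 33.3649) (0, 6.1915)]  |A|=1466.0703
5. canonical 4-gon: [(65.5475, 38.1521) (51.3052, 54.6716) (0, 33.3649) (0, 6.1915)]
6. shoelace: 1466.0703

Area of P3's cell: 1466.0703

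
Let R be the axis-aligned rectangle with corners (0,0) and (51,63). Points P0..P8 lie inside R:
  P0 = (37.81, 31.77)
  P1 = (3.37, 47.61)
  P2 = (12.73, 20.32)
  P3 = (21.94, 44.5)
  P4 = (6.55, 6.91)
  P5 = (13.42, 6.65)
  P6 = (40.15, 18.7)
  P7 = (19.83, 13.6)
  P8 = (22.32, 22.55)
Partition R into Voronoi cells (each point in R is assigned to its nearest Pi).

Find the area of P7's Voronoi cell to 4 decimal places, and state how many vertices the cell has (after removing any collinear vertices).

Area of P7's cell: 222.0003 (5 vertices)

1. box [0,51]×[0,63]: [(0, 0) (51, 0) (51, 63) (0, 63)]
2. ⊥bis P7·P0 via (28.82,22.685): [(0, 51.2036) (0, 0) (51, 0) (51, 0.7369)]  |A|=1324.4845
3. ⊥bis P7·P1 via (11.6,30.605): [(17.7892, 33.6004) (0, 24.9909) (0, 0) (51, 0) (51, 0.7369)]  |A|=1091.3322
4. ⊥bis P7·P2 via (16.28,16.96): [(25.1427, 26.3239) (0.2277, 0) (51, 0) (51, 0.7369)]  |A|=677.7886
5. ⊥bis P7·P3 via (20.885,29.05): [(25.1427, 26.3239) (0.2277, 0) (51, 0) (51, 0.7369)]  |A|=677.7886
6. ⊥bis P7·P4 via (13.19,10.255): [(25.1427, 26.3239) (12.0589, 12.5002) (18.3561, 0) (51, 0) (51, 0.7369)]  |A|=564.484
7. ⊥bis P7·P5 via (16.625,10.125): [(25.1427, 26.3239) (12.9868, 13.4805) (27.603, 0) (51, 0) (51, 0.7369)]  |A|=493.272
8. ⊥bis P7·P6 via (29.99,16.15): [(28.1945, 23.304) (25.1427, 26.3239) (12.9868, 13.4805) (27.603, 0) (34.0434, 0)]  |A|=287.2906
9. ⊥bis P7·P8 via (21.075,18.075): [(30.1398, 15.5531) (18.1148, 18.8986) (12.9868, 13.4805) (27.603, 0) (34.0434, 0)]  |A|=222.0003
10. canonical 5-gon: [(30.1398, 15.5531) (18.1148, 18.8986) (12.9868, 13.4805) (27.603, 0) (34.0434, 0)]
11. shoelace: 222.0003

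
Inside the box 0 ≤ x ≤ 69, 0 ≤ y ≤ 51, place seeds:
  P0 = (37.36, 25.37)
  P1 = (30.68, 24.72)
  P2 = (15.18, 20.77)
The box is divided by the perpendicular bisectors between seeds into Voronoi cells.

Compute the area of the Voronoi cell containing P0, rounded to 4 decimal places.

Area of P0's cell: 1786.2380

1. box [0,69]×[0,51]: [(0, 0) (69, 0) (69, 51) (0, 51)]
2. ⊥bis P0·P1 via (34.02,25.045): [(36.457, 0) (69, 0) (69, 51) (31.4944, 51)]  |A|=1786.238
3. ⊥bis P0·P2 via (26.27,23.07): [(36.457, 0) (69, 0) (69, 51) (31.4944, 51)]  |A|=1786.238
4. canonical 4-gon: [(36.457, 0) (69, 0) (69, 51) (31.4944, 51)]
5. shoelace: 1786.238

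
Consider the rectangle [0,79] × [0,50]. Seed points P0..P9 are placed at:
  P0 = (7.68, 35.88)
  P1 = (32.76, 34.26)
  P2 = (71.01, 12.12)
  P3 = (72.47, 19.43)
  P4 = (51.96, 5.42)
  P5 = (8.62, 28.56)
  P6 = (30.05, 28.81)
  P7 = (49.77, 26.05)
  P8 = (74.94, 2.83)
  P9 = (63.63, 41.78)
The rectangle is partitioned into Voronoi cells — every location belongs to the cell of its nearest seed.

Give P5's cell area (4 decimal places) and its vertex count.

1. box [0,79]×[0,50]: [(0, 0) (79, 0) (79, 50) (0, 50)]
2. ⊥bis P5·P0 via (8.15,32.22): [(0, 31.1734) (0, 0) (79, 0) (79, 41.3182)]  |A|=2863.4198
3. ⊥bis P5·P1 via (20.69,31.41): [(20.1353, 33.7591) (0, 31.1734) (0, 0) (28.1066, 0)]  |A|=788.2704
4. ⊥bis P5·P2 via (39.815,20.34): [(20.1353, 33.7591) (0, 31.1734) (0, 0) (28.1066, 0)]  |A|=788.2704
5. ⊥bis P5·P3 via (40.545,23.995): [(20.1353, 33.7591) (0, 31.1734) (0, 0) (28.1066, 0)]  |A|=788.2704
6. ⊥bis P5·P4 via (30.29,16.99): [(25.9945, 8.9448) (20.1353, 33.7591) (0, 31.1734) (0, 0) (21.2187, 0)]  |A|=757.4649
7. ⊥bis P5·P6 via (19.335,28.685): [(19.2771, 33.6489) (0, 31.1734) (0, 0) (19.6696, 0)]  |A|=631.3971
8. ⊥bis P5·P7 via (29.195,27.305): [(19.2771, 33.6489) (0, 31.1734) (0, 0) (19.6696, 0)]  |A|=631.3971
9. ⊥bis P5·P8 via (41.78,15.695): [(19.2771, 33.6489) (0, 31.1734) (0, 0) (19.6696, 0)]  |A|=631.3971
10. ⊥bis P5·P9 via (36.125,35.17): [(19.2771, 33.6489) (0, 31.1734) (0, 0) (19.6696, 0)]  |A|=631.3971
11. canonical 4-gon: [(19.2771, 33.6489) (0, 31.1734) (0, 0) (19.6696, 0)]
12. shoelace: 631.3971

Area of P5's cell: 631.3971 (4 vertices)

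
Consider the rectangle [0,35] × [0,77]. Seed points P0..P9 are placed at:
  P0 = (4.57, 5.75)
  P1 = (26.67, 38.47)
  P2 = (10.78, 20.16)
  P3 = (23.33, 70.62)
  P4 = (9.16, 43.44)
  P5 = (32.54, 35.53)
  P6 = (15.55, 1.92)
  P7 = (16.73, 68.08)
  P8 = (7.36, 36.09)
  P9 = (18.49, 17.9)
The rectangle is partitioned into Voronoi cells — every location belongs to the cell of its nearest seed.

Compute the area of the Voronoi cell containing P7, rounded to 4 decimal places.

Area of P7's cell: 442.7181

1. box [0,35]×[0,77]: [(0, 0) (35, 0) (35, 77) (0, 77)]
2. ⊥bis P7·P0 via (10.65,36.915): [(0, 38.9927) (35, 32.1645) (35, 77) (0, 77)]  |A|=1449.748
3. ⊥bis P7·P1 via (21.7,53.275): [(0, 45.9904) (35, 57.7398) (35, 77) (0, 77)]  |A|=879.7225
4. ⊥bis P7·P2 via (13.755,44.12): [(0, 45.9904) (35, 57.7398) (35, 77) (0, 77)]  |A|=879.7225
5. ⊥bis P7·P3 via (20.03,69.35): [(0, 45.9904) (25.6997, 54.6177) (17.0859, 77) (0, 77)]  |A|=589.6803
6. ⊥bis P7·P4 via (12.945,55.76): [(0, 59.737) (21.3815, 53.1681) (25.6997, 54.6177) (17.0859, 77) (0, 77)]  |A|=442.7181
7. ⊥bis P7·P5 via (24.635,51.805): [(0, 59.737) (21.3815, 53.1681) (25.6997, 54.6177) (17.0859, 77) (0, 77)]  |A|=442.7181
8. ⊥bis P7·P6 via (16.14,35): [(0, 59.737) (21.3815, 53.1681) (25.6997, 54.6177) (17.0859, 77) (0, 77)]  |A|=442.7181
9. ⊥bis P7·P8 via (12.045,52.085): [(0, 59.737) (21.3815, 53.1681) (25.6997, 54.6177) (17.0859, 77) (0, 77)]  |A|=442.7181
10. ⊥bis P7·P9 via (17.61,42.99): [(0, 59.737) (21.3815, 53.1681) (25.6997, 54.6177) (17.0859, 77) (0, 77)]  |A|=442.7181
11. canonical 5-gon: [(0, 59.737) (21.3815, 53.1681) (25.6997, 54.6177) (17.0859, 77) (0, 77)]
12. shoelace: 442.7181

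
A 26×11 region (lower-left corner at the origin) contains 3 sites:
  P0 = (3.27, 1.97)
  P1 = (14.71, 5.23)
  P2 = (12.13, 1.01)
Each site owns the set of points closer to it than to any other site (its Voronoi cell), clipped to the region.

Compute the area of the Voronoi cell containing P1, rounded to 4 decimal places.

Area of P1's cell: 166.2738

1. box [0,26]×[0,11]: [(0, 0) (26, 0) (26, 11) (0, 11)]
2. ⊥bis P1·P0 via (8.99,3.6): [(10.0159, 0) (26, 0) (26, 11) (6.8813, 11)]  |A|=193.0658
3. ⊥bis P1·P2 via (13.42,3.12): [(8.221, 6.2985) (18.5233, 0) (26, 0) (26, 11) (6.8813, 11)]  |A|=166.2738
4. canonical 5-gon: [(8.221, 6.2985) (18.5233, 0) (26, 0) (26, 11) (6.8813, 11)]
5. shoelace: 166.2738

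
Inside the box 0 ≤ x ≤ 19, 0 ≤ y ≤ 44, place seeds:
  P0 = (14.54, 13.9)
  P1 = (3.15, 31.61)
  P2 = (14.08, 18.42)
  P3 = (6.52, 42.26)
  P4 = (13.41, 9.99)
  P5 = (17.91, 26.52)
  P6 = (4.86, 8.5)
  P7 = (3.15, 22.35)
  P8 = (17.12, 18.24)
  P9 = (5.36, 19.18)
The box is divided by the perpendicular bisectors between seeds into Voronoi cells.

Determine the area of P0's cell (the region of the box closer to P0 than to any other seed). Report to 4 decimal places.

Area of P0's cell: 37.9786

1. box [0,19]×[0,44]: [(0, 0) (19, 0) (19, 44) (0, 44)]
2. ⊥bis P0·P1 via (8.845,22.755): [(0, 17.0664) (0, 0) (19, 0) (19, 29.2861)]  |A|=440.3489
3. ⊥bis P0·P2 via (14.31,16.16): [(0, 14.7037) (0, 0) (19, 0) (19, 16.6373)]  |A|=297.7392
4. ⊥bis P0·P3 via (10.53,28.08): [(0, 14.7037) (0, 0) (19, 0) (19, 16.6373)]  |A|=297.7392
5. ⊥bis P0·P4 via (13.975,11.945): [(3.2759, 15.0371) (19, 10.4928) (19, 16.6373)]  |A|=48.3086
6. ⊥bis P0·P5 via (16.225,20.21): [(3.2759, 15.0371) (19, 10.4928) (19, 16.6373)]  |A|=48.3086
7. ⊥bis P0·P6 via (9.7,11.2): [(7.3294, 15.4496) (8.3828, 13.5612) (19, 10.4928) (19, 16.6373)]  |A|=44.264
8. ⊥bis P0·P7 via (8.845,18.125): [(7.3294, 15.4496) (8.3828, 13.5612) (19, 10.4928) (19, 16.6373)]  |A|=44.264
9. ⊥bis P0·P8 via (15.83,16.07): [(15.4786, 16.2789) (7.3294, 15.4496) (8.3828, 13.5612) (19, 10.4928) (19, 14.1855)]  |A|=39.9471
10. ⊥bis P0·P9 via (9.95,16.54): [(15.4786, 16.2789) (9.4468, 15.6651) (8.3109, 13.6901) (8.3828, 13.5612) (19, 10.4928) (19, 14.1855)]  |A|=37.9786
11. canonical 6-gon: [(15.4786, 16.2789) (9.4468, 15.6651) (8.3109, 13.6901) (8.3828, 13.5612) (19, 10.4928) (19, 14.1855)]
12. shoelace: 37.9786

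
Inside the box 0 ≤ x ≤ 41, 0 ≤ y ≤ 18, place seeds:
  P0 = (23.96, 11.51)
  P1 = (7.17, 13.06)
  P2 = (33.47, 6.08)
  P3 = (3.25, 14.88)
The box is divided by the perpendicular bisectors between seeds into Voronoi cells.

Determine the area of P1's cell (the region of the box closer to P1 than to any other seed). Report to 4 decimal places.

Area of P1's cell: 220.7127

1. box [0,41]×[0,18]: [(0, 0) (41, 0) (41, 18) (0, 18)]
2. ⊥bis P1·P0 via (15.565,12.285): [(0, 0) (14.4309, 0) (16.0926, 18) (0, 18)]  |A|=274.7113
3. ⊥bis P1·P2 via (20.32,9.57): [(0, 0) (14.4309, 0) (16.0926, 18) (0, 18)]  |A|=274.7113
4. ⊥bis P1·P3 via (5.21,13.97): [(0, 2.7485) (0, 0) (14.4309, 0) (16.0926, 18) (7.0811, 18)]  |A|=220.7127
5. canonical 5-gon: [(0, 2.7485) (0, 0) (14.4309, 0) (16.0926, 18) (7.0811, 18)]
6. shoelace: 220.7127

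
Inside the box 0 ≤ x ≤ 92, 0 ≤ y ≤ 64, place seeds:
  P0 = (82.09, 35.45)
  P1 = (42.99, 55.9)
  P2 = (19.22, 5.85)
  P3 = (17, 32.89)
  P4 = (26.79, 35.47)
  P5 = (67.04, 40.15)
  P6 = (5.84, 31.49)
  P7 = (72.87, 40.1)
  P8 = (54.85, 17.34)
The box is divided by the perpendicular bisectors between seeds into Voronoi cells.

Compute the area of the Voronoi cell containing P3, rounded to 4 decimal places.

1. box [0,92]×[0,64]: [(0, 0) (92, 0) (92, 64) (0, 64)]
2. ⊥bis P3·P0 via (49.545,34.17): [(0, 0) (50.8889, 0) (48.3718, 64) (0, 64)]  |A|=3176.3422
3. ⊥bis P3·P1 via (29.995,44.395): [(0, 0) (50.8889, 0) (50.033, 21.7619) (12.6379, 64) (0, 64)]  |A|=2421.6763
4. ⊥bis P3·P2 via (18.11,19.37): [(0, 17.8832) (49.844, 21.9754) (12.6379, 64) (0, 64)]  |A|=1414.8753
5. ⊥bis P3·P4 via (21.895,34.18): [(0, 17.8832) (25.6351, 19.9878) (14.6291, 61.7509) (12.6379, 64) (0, 64)]  |A|=898.4193
6. ⊥bis P3·P5 via (42.02,36.52): [(0, 17.8832) (25.6351, 19.9878) (14.6291, 61.7509) (12.6379, 64) (0, 64)]  |A|=898.4193
7. ⊥bis P3·P6 via (11.42,32.19): [(13.08, 18.957) (25.6351, 19.9878) (14.6291, 61.7509) (12.6379, 64) (7.4295, 64)]  |A|=429.4908
8. ⊥bis P3·P7 via (44.935,36.495): [(13.08, 18.957) (25.6351, 19.9878) (14.6291, 61.7509) (12.6379, 64) (7.4295, 64)]  |A|=429.4908
9. ⊥bis P3·P8 via (35.925,25.115): [(13.08, 18.957) (25.6351, 19.9878) (14.6291, 61.7509) (12.6379, 64) (7.4295, 64)]  |A|=429.4908
10. canonical 5-gon: [(13.08, 18.957) (25.6351, 19.9878) (14.6291, 61.7509) (12.6379, 64) (7.4295, 64)]
11. shoelace: 429.4908

Area of P3's cell: 429.4908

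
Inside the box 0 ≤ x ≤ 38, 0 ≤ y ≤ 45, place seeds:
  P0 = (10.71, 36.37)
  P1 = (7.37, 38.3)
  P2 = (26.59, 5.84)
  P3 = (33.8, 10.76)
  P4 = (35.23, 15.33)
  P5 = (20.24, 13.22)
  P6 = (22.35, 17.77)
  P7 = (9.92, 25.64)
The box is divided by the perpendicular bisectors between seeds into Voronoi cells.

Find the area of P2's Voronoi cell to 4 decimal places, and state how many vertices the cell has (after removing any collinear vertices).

1. box [0,38]×[0,45]: [(0, 0) (38, 0) (38, 45) (0, 45)]
2. ⊥bis P2·P0 via (18.65,21.105): [(0, 11.4043) (0, 0) (38, 0) (38, 31.1698)]  |A|=808.9079
3. ⊥bis P2·P1 via (16.98,22.07): [(0, 11.4043) (0, 0) (38, 0) (38, 31.1698)]  |A|=808.9079
4. ⊥bis P2·P3 via (30.195,8.3): [(20.7217, 22.1826) (0, 11.4043) (0, 0) (35.8588, 0)]  |A|=515.8791
5. ⊥bis P2·P4 via (30.91,10.585): [(24.9051, 16.052) (19.0987, 21.3384) (0, 11.4043) (0, 0) (35.8588, 0)]  |A|=509.1382
6. ⊥bis P2·P5 via (23.415,9.53): [(27.158, 12.7506) (12.3392, 0) (35.8588, 0)]  |A|=149.9444
7. ⊥bis P2·P6 via (24.47,11.805): [(27.158, 12.7506) (12.3392, 0) (35.8588, 0)]  |A|=149.9444
8. ⊥bis P2·P7 via (18.255,15.74): [(27.158, 12.7506) (12.3392, 0) (35.8588, 0)]  |A|=149.9444
9. canonical 3-gon: [(27.158, 12.7506) (12.3392, 0) (35.8588, 0)]
10. shoelace: 149.9444

Area of P2's cell: 149.9444 (3 vertices)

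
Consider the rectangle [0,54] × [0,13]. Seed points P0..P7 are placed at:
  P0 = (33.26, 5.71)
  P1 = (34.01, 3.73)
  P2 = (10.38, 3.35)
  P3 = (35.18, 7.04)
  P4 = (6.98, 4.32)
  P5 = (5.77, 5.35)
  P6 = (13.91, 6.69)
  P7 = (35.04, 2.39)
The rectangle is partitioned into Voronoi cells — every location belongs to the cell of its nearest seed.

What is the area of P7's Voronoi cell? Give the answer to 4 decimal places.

1. box [0,54]×[0,13]: [(0, 0) (54, 0) (54, 13) (0, 13)]
2. ⊥bis P7·P0 via (34.15,4.05): [(26.5961, 0) (54, 0) (54, 13) (50.8433, 13)]  |A|=198.6444
3. ⊥bis P7·P1 via (34.525,3.06): [(39.6475, 6.9975) (30.544, 0) (54, 0) (54, 13) (50.8433, 13)]  |A|=184.8315
4. ⊥bis P7·P2 via (22.71,2.87): [(39.6475, 6.9975) (30.544, 0) (54, 0) (54, 13) (50.8433, 13)]  |A|=184.8315
5. ⊥bis P7·P3 via (35.11,4.715): [(36.619, 4.6696) (30.544, 0) (54, 0) (54, 4.1463)]  |A|=90.7978
6. ⊥bis P7·P4 via (21.01,3.355): [(36.619, 4.6696) (30.544, 0) (54, 0) (54, 4.1463)]  |A|=90.7978
7. ⊥bis P7·P5 via (20.405,3.87): [(36.619, 4.6696) (30.544, 0) (54, 0) (54, 4.1463)]  |A|=90.7978
8. ⊥bis P7·P6 via (24.475,4.54): [(36.619, 4.6696) (30.544, 0) (54, 0) (54, 4.1463)]  |A|=90.7978
9. canonical 4-gon: [(36.619, 4.6696) (30.544, 0) (54, 0) (54, 4.1463)]
10. shoelace: 90.7978

Area of P7's cell: 90.7978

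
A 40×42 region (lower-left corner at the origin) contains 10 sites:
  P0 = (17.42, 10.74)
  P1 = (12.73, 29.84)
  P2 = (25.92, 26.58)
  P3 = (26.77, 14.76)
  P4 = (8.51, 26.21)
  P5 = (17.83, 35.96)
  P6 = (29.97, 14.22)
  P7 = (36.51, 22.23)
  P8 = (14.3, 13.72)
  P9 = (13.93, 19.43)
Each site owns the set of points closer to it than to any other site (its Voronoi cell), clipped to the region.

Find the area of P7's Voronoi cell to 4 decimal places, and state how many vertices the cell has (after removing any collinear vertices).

1. box [0,40]×[0,42]: [(0, 0) (40, 0) (40, 42) (0, 42)]
2. ⊥bis P7·P0 via (26.965,16.485): [(36.8871, 0) (40, 0) (40, 42) (11.6079, 42)]  |A|=661.6056
3. ⊥bis P7·P1 via (24.62,26.035): [(23.4387, 22.3437) (36.8871, 0) (40, 0) (40, 42) (29.7291, 42)]  |A|=483.508
4. ⊥bis P7·P2 via (31.215,24.405): [(27.5574, 15.5007) (36.8871, 0) (40, 0) (40, 42) (38.4424, 42)]  |A|=306.0577
5. ⊥bis P7·P3 via (31.64,18.495): [(29.7823, 20.9172) (40, 7.5945) (40, 42) (38.4424, 42)]  |A|=192.191
6. ⊥bis P7·P4 via (22.51,24.22): [(29.7823, 20.9172) (40, 7.5945) (40, 42) (38.4424, 42)]  |A|=192.191
7. ⊥bis P7·P5 via (27.17,29.095): [(29.7823, 20.9172) (40, 7.5945) (40, 42) (38.4424, 42)]  |A|=192.191
8. ⊥bis P7·P6 via (33.24,18.225): [(29.8226, 21.0152) (40, 12.7056) (40, 42) (38.4424, 42)]  |A|=165.4132
9. ⊥bis P7·P8 via (25.405,17.975): [(29.8226, 21.0152) (40, 12.7056) (40, 42) (38.4424, 42)]  |A|=165.4132
10. ⊥bis P7·P9 via (25.22,20.83): [(29.8226, 21.0152) (40, 12.7056) (40, 42) (38.4424, 42)]  |A|=165.4132
11. canonical 4-gon: [(29.8226, 21.0152) (40, 12.7056) (40, 42) (38.4424, 42)]
12. shoelace: 165.4132

Area of P7's cell: 165.4132 (4 vertices)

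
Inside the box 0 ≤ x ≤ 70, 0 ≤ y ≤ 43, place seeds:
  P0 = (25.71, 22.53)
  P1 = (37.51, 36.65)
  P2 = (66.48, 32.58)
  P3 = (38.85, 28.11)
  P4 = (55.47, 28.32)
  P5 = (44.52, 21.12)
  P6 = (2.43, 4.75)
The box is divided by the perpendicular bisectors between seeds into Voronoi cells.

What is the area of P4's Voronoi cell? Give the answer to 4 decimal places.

1. box [0,70]×[0,43]: [(0, 0) (70, 0) (70, 43) (0, 43)]
2. ⊥bis P4·P0 via (40.59,25.425): [(45.5366, 0) (70, 0) (70, 43) (37.1707, 43)]  |A|=1231.7937
3. ⊥bis P4·P1 via (46.49,32.485): [(41.3659, 21.4371) (45.5366, 0) (70, 0) (70, 43) (51.3669, 43)]  |A|=1078.7371
4. ⊥bis P4·P2 via (60.975,30.45): [(41.3659, 21.4371) (45.5366, 0) (70, 0) (70, 7.1248) (56.1191, 43) (51.3669, 43)]  |A|=829.748
5. ⊥bis P4·P3 via (47.16,28.215): [(47.0897, 33.778) (47.5165, 0) (70, 0) (70, 7.1248) (56.1191, 43) (51.3669, 43)]  |A|=709.2229
6. ⊥bis P4·P5 via (49.995,24.72): [(47.0897, 33.778) (47.1495, 29.0476) (66.2492, 0) (70, 0) (70, 7.1248) (56.1191, 43) (51.3669, 43)]  |A|=437.1527
7. ⊥bis P4·P6 via (28.95,16.535): [(47.0897, 33.778) (47.1495, 29.0476) (66.2492, 0) (70, 0) (70, 7.1248) (56.1191, 43) (51.3669, 43)]  |A|=437.1527
8. canonical 7-gon: [(47.0897, 33.778) (47.1495, 29.0476) (66.2492, 0) (70, 0) (70, 7.1248) (56.1191, 43) (51.3669, 43)]
9. shoelace: 437.1527

Area of P4's cell: 437.1527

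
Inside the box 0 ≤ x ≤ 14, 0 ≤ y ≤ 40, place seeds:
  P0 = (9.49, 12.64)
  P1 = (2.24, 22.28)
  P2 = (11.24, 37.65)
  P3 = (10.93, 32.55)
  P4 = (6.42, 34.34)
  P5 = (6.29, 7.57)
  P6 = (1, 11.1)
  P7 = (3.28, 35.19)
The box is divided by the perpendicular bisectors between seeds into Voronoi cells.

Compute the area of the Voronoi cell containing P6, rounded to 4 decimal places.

Area of P6's cell: 44.2255

1. box [0,14]×[0,40]: [(0, 0) (14, 0) (14, 40) (0, 40)]
2. ⊥bis P6·P0 via (5.245,11.87): [(0, 0) (7.3981, 0) (0.1425, 40) (0, 40)]  |A|=150.812
3. ⊥bis P6·P1 via (1.62,16.69): [(0, 16.8697) (0, 0) (7.3981, 0) (4.4272, 16.3786)]  |A|=97.9279
4. ⊥bis P6·P2 via (6.12,24.375): [(0, 16.8697) (0, 0) (7.3981, 0) (4.4272, 16.3786)]  |A|=97.9279
5. ⊥bis P6·P3 via (5.965,21.825): [(0, 16.8697) (0, 0) (7.3981, 0) (4.4272, 16.3786)]  |A|=97.9279
6. ⊥bis P6·P4 via (3.71,22.72): [(0, 16.8697) (0, 0) (7.3981, 0) (4.4272, 16.3786)]  |A|=97.9279
7. ⊥bis P6·P5 via (3.645,9.335): [(0, 16.8697) (0, 3.8727) (5.2646, 11.7621) (4.4272, 16.3786)]  |A|=44.2255
8. ⊥bis P6·P7 via (2.14,23.145): [(0, 16.8697) (0, 3.8727) (5.2646, 11.7621) (4.4272, 16.3786)]  |A|=44.2255
9. canonical 4-gon: [(0, 16.8697) (0, 3.8727) (5.2646, 11.7621) (4.4272, 16.3786)]
10. shoelace: 44.2255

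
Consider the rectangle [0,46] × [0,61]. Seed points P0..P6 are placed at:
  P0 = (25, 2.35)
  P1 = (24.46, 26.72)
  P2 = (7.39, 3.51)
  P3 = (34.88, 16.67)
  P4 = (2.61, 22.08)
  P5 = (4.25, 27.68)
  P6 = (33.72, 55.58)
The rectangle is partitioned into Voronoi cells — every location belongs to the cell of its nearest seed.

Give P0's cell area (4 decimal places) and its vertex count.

Area of P0's cell: 242.2494 (4 vertices)

1. box [0,46]×[0,61]: [(0, 0) (46, 0) (46, 61) (0, 61)]
2. ⊥bis P0·P1 via (24.73,14.535): [(0, 13.987) (0, 0) (46, 0) (46, 15.0063)]  |A|=666.8466
3. ⊥bis P0·P2 via (16.195,2.93): [(16.9481, 14.3626) (16.002, 0) (46, 0) (46, 15.0063)]  |A|=433.4052
4. ⊥bis P0·P3 via (29.94,9.51): [(22.7213, 14.4905) (16.9481, 14.3626) (16.002, 0) (43.7237, 0)]  |A|=242.2494
5. ⊥bis P0·P4 via (13.805,12.215): [(22.7213, 14.4905) (16.9481, 14.3626) (16.002, 0) (43.7237, 0)]  |A|=242.2494
6. ⊥bis P0·P5 via (14.625,15.015): [(22.7213, 14.4905) (16.9481, 14.3626) (16.002, 0) (43.7237, 0)]  |A|=242.2494
7. ⊥bis P0·P6 via (29.36,28.965): [(22.7213, 14.4905) (16.9481, 14.3626) (16.002, 0) (43.7237, 0)]  |A|=242.2494
8. canonical 4-gon: [(22.7213, 14.4905) (16.9481, 14.3626) (16.002, 0) (43.7237, 0)]
9. shoelace: 242.2494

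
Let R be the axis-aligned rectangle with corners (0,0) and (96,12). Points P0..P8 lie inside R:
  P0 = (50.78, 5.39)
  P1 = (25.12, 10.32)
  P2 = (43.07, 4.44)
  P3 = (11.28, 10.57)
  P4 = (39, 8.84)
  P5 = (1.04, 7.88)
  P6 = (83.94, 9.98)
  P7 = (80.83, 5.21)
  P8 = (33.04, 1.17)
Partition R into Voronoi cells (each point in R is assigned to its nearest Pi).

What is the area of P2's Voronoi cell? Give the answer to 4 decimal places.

1. box [0,96]×[0,12]: [(0, 0) (96, 0) (96, 12) (0, 12)]
2. ⊥bis P2·P0 via (46.925,4.915): [(0, 0) (47.5306, 0) (46.052, 12) (0, 12)]  |A|=561.4957
3. ⊥bis P2·P1 via (34.095,7.38): [(31.6775, 0) (47.5306, 0) (46.052, 12) (35.6084, 12)]  |A|=157.7804
4. ⊥bis P2·P3 via (27.175,7.505): [(31.6775, 0) (47.5306, 0) (46.052, 12) (35.6084, 12)]  |A|=157.7804
5. ⊥bis P2·P4 via (41.035,6.64): [(33.8566, 0) (47.5306, 0) (46.1316, 11.3543)]  |A|=77.6295
6. ⊥bis P2·P5 via (22.055,6.16): [(33.8566, 0) (47.5306, 0) (46.1316, 11.3543)]  |A|=77.6295
7. ⊥bis P2·P6 via (63.505,7.21): [(33.8566, 0) (47.5306, 0) (46.1316, 11.3543)]  |A|=77.6295
8. ⊥bis P2·P7 via (61.95,4.825): [(33.8566, 0) (47.5306, 0) (46.1316, 11.3543)]  |A|=77.6295
9. ⊥bis P2·P8 via (38.055,2.805): [(37.7849, 3.6336) (38.9695, 0) (47.5306, 0) (46.1316, 11.3543)]  |A|=68.3404
10. canonical 4-gon: [(37.7849, 3.6336) (38.9695, 0) (47.5306, 0) (46.1316, 11.3543)]
11. shoelace: 68.3404

Area of P2's cell: 68.3404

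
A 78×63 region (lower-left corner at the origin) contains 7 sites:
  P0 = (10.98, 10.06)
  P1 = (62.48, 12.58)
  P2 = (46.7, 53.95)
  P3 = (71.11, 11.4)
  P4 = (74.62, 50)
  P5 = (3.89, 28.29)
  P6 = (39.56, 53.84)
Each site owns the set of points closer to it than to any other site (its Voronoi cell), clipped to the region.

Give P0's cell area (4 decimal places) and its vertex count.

Area of P0's cell: 841.3412 (5 vertices)

1. box [0,78]×[0,63]: [(0, 0) (78, 0) (78, 63) (0, 63)]
2. ⊥bis P0·P1 via (36.73,11.32): [(0, 0) (37.2839, 0) (34.2012, 63) (0, 63)]  |A|=2251.7807
3. ⊥bis P0·P2 via (28.84,32.005): [(0, 55.4765) (0, 0) (37.2839, 0) (36.0031, 26.1753)]  |A|=1486.6219
4. ⊥bis P0·P3 via (41.045,10.73): [(0, 55.4765) (0, 0) (37.2839, 0) (36.0031, 26.1753)]  |A|=1486.6219
5. ⊥bis P0·P4 via (42.8,30.03): [(0, 55.4765) (0, 0) (37.2839, 0) (36.0031, 26.1753)]  |A|=1486.6219
6. ⊥bis P0·P5 via (7.435,19.175): [(32.5857, 28.9566) (0, 16.2834) (0, 0) (37.2839, 0) (36.0031, 26.1753)]  |A|=848.0548
7. ⊥bis P0·P6 via (25.27,31.95): [(30.8747, 28.2912) (0, 16.2834) (0, 0) (37.2839, 0) (36.0654, 24.9027)]  |A|=841.3412
8. canonical 5-gon: [(30.8747, 28.2912) (0, 16.2834) (0, 0) (37.2839, 0) (36.0654, 24.9027)]
9. shoelace: 841.3412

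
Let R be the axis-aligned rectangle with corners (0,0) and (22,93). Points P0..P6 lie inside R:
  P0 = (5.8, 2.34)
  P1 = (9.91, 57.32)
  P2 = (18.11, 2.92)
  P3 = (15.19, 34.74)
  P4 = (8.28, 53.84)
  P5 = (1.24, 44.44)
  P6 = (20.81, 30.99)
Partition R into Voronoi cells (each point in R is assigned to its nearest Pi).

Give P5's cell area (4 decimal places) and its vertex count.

1. box [0,22]×[0,93]: [(0, 0) (22, 0) (22, 93) (0, 93)]
2. ⊥bis P5·P0 via (3.52,23.39): [(0, 23.0087) (22, 25.3916) (22, 93) (0, 93)]  |A|=1513.5959
3. ⊥bis P5·P1 via (5.575,50.88): [(0, 54.6327) (0, 23.0087) (22, 25.3916) (22, 39.8237)]  |A|=506.6171
4. ⊥bis P5·P2 via (9.675,23.68): [(0, 54.6327) (0, 23.0087) (10.939, 24.1936) (22, 28.6878) (22, 39.8237)]  |A|=488.3878
5. ⊥bis P5·P3 via (8.215,39.59): [(12.7208, 46.0699) (0, 54.6327) (0, 27.7756)]  |A|=170.8213
6. ⊥bis P5·P4 via (4.76,49.14): [(11.3984, 44.1682) (0, 52.7049) (0, 27.7756)]  |A|=142.0774
7. ⊥bis P5·P6 via (11.025,37.715): [(11.3984, 44.1682) (0, 52.7049) (0, 27.7756)]  |A|=142.0774
8. canonical 3-gon: [(11.3984, 44.1682) (0, 52.7049) (0, 27.7756)]
9. shoelace: 142.0774

Area of P5's cell: 142.0774 (3 vertices)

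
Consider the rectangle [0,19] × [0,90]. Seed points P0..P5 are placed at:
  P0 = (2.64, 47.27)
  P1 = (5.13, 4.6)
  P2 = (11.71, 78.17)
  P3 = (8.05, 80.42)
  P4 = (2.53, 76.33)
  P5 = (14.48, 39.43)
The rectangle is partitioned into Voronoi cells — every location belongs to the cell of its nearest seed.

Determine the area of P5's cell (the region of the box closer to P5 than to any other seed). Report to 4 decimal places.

1. box [0,19]×[0,90]: [(0, 0) (19, 0) (19, 90) (0, 90)]
2. ⊥bis P5·P0 via (8.56,43.35): [(0, 30.4227) (0, 0) (19, 0) (19, 59.1165)]  |A|=850.6222
3. ⊥bis P5·P1 via (9.805,22.015): [(0, 30.4227) (0, 24.6471) (19, 19.5466) (19, 59.1165)]  |A|=430.7816
4. ⊥bis P5·P2 via (13.095,58.8): [(0, 30.4227) (0, 24.6471) (19, 19.5466) (19, 59.1165)]  |A|=430.7816
5. ⊥bis P5·P3 via (11.265,59.925): [(0, 30.4227) (0, 24.6471) (19, 19.5466) (19, 59.1165)]  |A|=430.7816
6. ⊥bis P5·P4 via (8.505,57.88): [(0, 30.4227) (0, 24.6471) (19, 19.5466) (19, 59.1165)]  |A|=430.7816
7. canonical 4-gon: [(0, 30.4227) (0, 24.6471) (19, 19.5466) (19, 59.1165)]
8. shoelace: 430.7816

Area of P5's cell: 430.7816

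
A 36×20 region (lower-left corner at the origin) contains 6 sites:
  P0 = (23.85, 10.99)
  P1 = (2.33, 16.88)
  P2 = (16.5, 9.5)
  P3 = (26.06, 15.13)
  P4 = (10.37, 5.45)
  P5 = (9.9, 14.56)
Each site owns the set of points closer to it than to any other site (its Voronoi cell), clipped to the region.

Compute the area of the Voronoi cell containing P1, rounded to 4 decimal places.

Area of P1's cell: 66.6427

1. box [0,36]×[0,20]: [(0, 0) (36, 0) (36, 20) (0, 20)]
2. ⊥bis P1·P0 via (13.09,13.935): [(0, 0) (9.276, 0) (14.75, 20) (0, 20)]  |A|=240.2599
3. ⊥bis P1·P2 via (9.415,13.19): [(0, 0) (2.5454, 0) (12.9618, 20) (0, 20)]  |A|=155.0718
4. ⊥bis P1·P3 via (14.195,16.005): [(0, 0) (2.5454, 0) (12.9618, 20) (0, 20)]  |A|=155.0718
5. ⊥bis P1·P4 via (6.35,11.165): [(0, 6.6983) (9.5226, 13.3967) (12.9618, 20) (0, 20)]  |A|=106.1289
6. ⊥bis P1·P5 via (6.115,15.72): [(0, 6.6983) (4.2708, 9.7025) (7.4267, 20) (0, 20)]  |A|=66.6427
7. canonical 4-gon: [(0, 6.6983) (4.2708, 9.7025) (7.4267, 20) (0, 20)]
8. shoelace: 66.6427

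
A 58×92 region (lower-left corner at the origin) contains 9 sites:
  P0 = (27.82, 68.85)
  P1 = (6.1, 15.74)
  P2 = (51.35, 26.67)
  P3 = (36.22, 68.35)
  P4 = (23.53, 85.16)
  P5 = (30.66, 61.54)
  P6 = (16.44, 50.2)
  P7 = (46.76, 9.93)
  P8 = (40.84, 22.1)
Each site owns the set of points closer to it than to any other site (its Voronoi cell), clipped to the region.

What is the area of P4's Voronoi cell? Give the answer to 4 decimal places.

1. box [0,58]×[0,92]: [(0, 0) (58, 0) (58, 92) (0, 92)]
2. ⊥bis P4·P0 via (25.675,77.005): [(0, 70.2517) (58, 85.5074) (58, 92) (0, 92)]  |A|=818.9849
3. ⊥bis P4·P1 via (14.815,50.45): [(0, 70.2517) (58, 85.5074) (58, 92) (0, 92)]  |A|=818.9849
4. ⊥bis P4·P2 via (37.44,55.915): [(0, 70.2517) (58, 85.5074) (58, 92) (0, 92)]  |A|=818.9849
5. ⊥bis P4·P3 via (29.875,76.755): [(0, 70.2517) (32.6292, 78.8341) (50.0695, 92) (0, 92)]  |A|=684.4179
6. ⊥bis P4·P5 via (27.095,73.35): [(0, 70.2517) (32.6292, 78.8341) (50.0695, 92) (0, 92)]  |A|=684.4179
7. ⊥bis P4·P6 via (19.985,67.68): [(0, 71.733) (3.1799, 71.0881) (32.6292, 78.8341) (50.0695, 92) (0, 92)]  |A|=682.0627
8. ⊥bis P4·P7 via (35.145,47.545): [(0, 71.733) (3.1799, 71.0881) (32.6292, 78.8341) (50.0695, 92) (0, 92)]  |A|=682.0627
9. ⊥bis P4·P8 via (32.185,53.63): [(0, 71.733) (3.1799, 71.0881) (32.6292, 78.8341) (50.0695, 92) (0, 92)]  |A|=682.0627
10. canonical 5-gon: [(0, 71.733) (3.1799, 71.0881) (32.6292, 78.8341) (50.0695, 92) (0, 92)]
11. shoelace: 682.0627

Area of P4's cell: 682.0627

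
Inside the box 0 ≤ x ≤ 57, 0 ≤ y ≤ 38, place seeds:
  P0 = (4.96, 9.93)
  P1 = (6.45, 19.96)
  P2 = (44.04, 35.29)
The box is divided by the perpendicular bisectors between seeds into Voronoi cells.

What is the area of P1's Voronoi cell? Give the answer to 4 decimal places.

1. box [0,57]×[0,38]: [(0, 0) (57, 0) (57, 38) (0, 38)]
2. ⊥bis P1·P0 via (5.705,14.945): [(0, 15.7925) (57, 7.3249) (57, 38) (0, 38)]  |A|=1507.1539
3. ⊥bis P1·P2 via (25.245,27.625): [(0, 15.7925) (32.0098, 11.0373) (21.0139, 38) (0, 38)]  |A|=638.724
4. canonical 4-gon: [(0, 15.7925) (32.0098, 11.0373) (21.0139, 38) (0, 38)]
5. shoelace: 638.724

Area of P1's cell: 638.7240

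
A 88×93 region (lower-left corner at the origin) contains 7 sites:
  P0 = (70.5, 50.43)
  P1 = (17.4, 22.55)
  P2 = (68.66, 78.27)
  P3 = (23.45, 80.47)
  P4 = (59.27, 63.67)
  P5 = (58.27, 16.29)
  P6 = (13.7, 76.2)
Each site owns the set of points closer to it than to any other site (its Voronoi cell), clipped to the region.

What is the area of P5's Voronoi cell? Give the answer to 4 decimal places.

1. box [0,88]×[0,93]: [(0, 0) (88, 0) (88, 93) (0, 93)]
2. ⊥bis P5·P0 via (64.385,33.36): [(0, 56.4247) (0, 0) (88, 0) (88, 24.9004)]  |A|=3578.3031
3. ⊥bis P5·P1 via (37.835,19.42): [(41.2401, 41.6512) (34.8605, 0) (88, 0) (88, 24.9004)]  |A|=1688.8322
4. ⊥bis P5·P2 via (63.465,47.28): [(41.2401, 41.6512) (34.8605, 0) (88, 0) (88, 24.9004)]  |A|=1688.8322
5. ⊥bis P5·P3 via (40.86,48.38): [(41.2401, 41.6512) (34.8605, 0) (88, 0) (88, 24.9004)]  |A|=1688.8322
6. ⊥bis P5·P4 via (58.77,39.98): [(45.0999, 40.2685) (41.0415, 40.3542) (34.8605, 0) (88, 0) (88, 24.9004)]  |A|=1686.1918
7. ⊥bis P5·P6 via (35.985,46.245): [(45.0999, 40.2685) (41.0415, 40.3542) (34.8605, 0) (88, 0) (88, 24.9004)]  |A|=1686.1918
8. canonical 5-gon: [(45.0999, 40.2685) (41.0415, 40.3542) (34.8605, 0) (88, 0) (88, 24.9004)]
9. shoelace: 1686.1918

Area of P5's cell: 1686.1918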